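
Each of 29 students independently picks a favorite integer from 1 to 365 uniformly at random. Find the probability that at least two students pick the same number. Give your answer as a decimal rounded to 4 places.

0.6810

It's easier to compute the probability that all 29 are distinct.
P(all distinct) = 365/365 · 364/365 · ··· · 337/365 ≈ 0.3190.
So the probability of at least one match is 1 − 0.3190 = 0.6810.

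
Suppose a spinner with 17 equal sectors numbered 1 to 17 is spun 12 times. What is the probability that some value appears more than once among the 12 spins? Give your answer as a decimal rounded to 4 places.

0.9949

P(all 12 different) = 17/17 · 16/17 · ··· · 6/17 ≈ 0.0051.
P(at least two equal) = 1 − 0.0051 = 0.9949.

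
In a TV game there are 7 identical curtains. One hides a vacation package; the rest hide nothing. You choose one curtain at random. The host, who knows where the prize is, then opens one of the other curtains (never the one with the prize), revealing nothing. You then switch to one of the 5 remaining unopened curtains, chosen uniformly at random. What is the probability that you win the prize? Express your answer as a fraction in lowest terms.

6/35

Your original curtain holds the prize with probability 1/7, so the other 6 collectively hold it with probability 6/7.
The host can always find an empty curtain to open, so this doesn't change that 6/7; it is now spread over the 5 remaining unopened curtains.
P(win by switching) = (6/7) · (1/5) = 6/35.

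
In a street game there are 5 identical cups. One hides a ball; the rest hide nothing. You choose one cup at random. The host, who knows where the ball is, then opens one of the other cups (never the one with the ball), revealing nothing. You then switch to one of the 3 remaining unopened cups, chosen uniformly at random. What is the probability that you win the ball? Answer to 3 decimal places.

Your original cup holds the ball with probability 1/5, so the other 4 collectively hold it with probability 4/5.
The host can always find an empty cup to open, so this doesn't change that 4/5; it is now spread over the 3 remaining unopened cups.
P(win by switching) = (4/5) · (1/3) = 4/15 ≈ 0.267.

0.267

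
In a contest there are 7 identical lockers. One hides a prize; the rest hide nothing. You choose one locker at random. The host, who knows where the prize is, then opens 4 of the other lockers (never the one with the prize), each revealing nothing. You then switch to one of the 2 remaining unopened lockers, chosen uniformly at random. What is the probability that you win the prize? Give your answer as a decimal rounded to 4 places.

0.4286

Your original locker holds the prize with probability 1/7, so the other 6 collectively hold it with probability 6/7.
The host can always find 4 empty lockers to open, so the reveals don't change that 6/7; it is now spread over the 2 remaining unopened lockers.
P(win by switching) = (6/7) · (1/2) = 3/7 ≈ 0.4286.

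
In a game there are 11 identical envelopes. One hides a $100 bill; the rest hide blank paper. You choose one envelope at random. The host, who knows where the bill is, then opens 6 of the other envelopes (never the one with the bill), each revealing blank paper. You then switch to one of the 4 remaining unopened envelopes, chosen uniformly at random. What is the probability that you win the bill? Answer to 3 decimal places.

0.227

Your original envelope holds the bill with probability 1/11, so the other 10 collectively hold it with probability 10/11.
The host can always find 6 empty envelopes to open, so the reveals don't change that 10/11; it is now spread over the 4 remaining unopened envelopes.
P(win by switching) = (10/11) · (1/4) = 5/22 ≈ 0.227.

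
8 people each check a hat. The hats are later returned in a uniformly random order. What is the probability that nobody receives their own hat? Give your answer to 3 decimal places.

This is the derangement probability: permutations of 8 with no fixed point.
D(8) = 8! · (1 − 1/1! + 1/2! − ··· + (−1)^8/8!) = 14833.
P = 14833/40320 = 2119/5760 ≈ 0.368.

0.368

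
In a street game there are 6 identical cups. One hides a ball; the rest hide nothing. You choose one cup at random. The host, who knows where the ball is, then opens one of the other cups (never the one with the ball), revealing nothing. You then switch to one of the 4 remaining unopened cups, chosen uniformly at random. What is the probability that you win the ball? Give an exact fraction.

5/24

Your original cup holds the ball with probability 1/6, so the other 5 collectively hold it with probability 5/6.
The host can always find an empty cup to open, so this doesn't change that 5/6; it is now spread over the 4 remaining unopened cups.
P(win by switching) = (5/6) · (1/4) = 5/24.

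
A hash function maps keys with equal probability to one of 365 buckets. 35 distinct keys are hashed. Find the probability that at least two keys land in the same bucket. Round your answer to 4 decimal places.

It's easier to compute the probability that all 35 are distinct.
P(all distinct) = 365/365 · 364/365 · ··· · 331/365 ≈ 0.1856.
So the probability of at least one match is 1 − 0.1856 = 0.8144.

0.8144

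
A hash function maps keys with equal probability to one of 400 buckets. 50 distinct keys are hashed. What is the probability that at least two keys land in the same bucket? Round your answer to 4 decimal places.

It's easier to compute the probability that all 50 are distinct.
P(all distinct) = 400/400 · 399/400 · ··· · 351/400 ≈ 0.0409.
So the probability of at least one match is 1 − 0.0409 = 0.9591.

0.9591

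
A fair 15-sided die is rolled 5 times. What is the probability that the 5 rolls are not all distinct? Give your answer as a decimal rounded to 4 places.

0.5255

P(all 5 different) = 15/15 · 14/15 · ··· · 11/15 ≈ 0.4745.
P(at least two equal) = 1 − 0.4745 = 0.5255.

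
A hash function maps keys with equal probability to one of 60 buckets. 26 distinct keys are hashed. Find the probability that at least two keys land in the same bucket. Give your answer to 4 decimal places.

0.9983

It's easier to compute the probability that all 26 are distinct.
P(all distinct) = 60/60 · 59/60 · ··· · 35/60 ≈ 0.0017.
So the probability of at least one match is 1 − 0.0017 = 0.9983.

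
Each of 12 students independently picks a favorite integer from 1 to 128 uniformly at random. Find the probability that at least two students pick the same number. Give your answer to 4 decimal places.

It's easier to compute the probability that all 12 are distinct.
P(all distinct) = 128/128 · 127/128 · ··· · 117/128 ≈ 0.5875.
So the probability of at least one match is 1 − 0.5875 = 0.4125.

0.4125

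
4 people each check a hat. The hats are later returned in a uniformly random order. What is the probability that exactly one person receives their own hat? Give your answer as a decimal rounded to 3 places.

Choose which one is fixed: C(4,1) = 4 ways.
The remaining 3 must have no fixed point: D(3) = 2.
P = 4·2/24 = 1/3 ≈ 0.333.

0.333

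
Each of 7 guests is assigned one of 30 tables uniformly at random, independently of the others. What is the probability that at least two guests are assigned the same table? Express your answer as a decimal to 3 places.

0.531

It's easier to compute the probability that all 7 are distinct.
P(all distinct) = 30/30 · 29/30 · ··· · 24/30 ≈ 0.469.
So the probability of at least one match is 1 − 0.469 = 0.531.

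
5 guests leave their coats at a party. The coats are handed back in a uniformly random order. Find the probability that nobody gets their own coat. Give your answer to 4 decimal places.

This is the derangement probability: permutations of 5 with no fixed point.
D(5) = 5! · (1 − 1/1! + 1/2! − ··· + (−1)^5/5!) = 44.
P = 44/120 = 11/30 ≈ 0.3667.

0.3667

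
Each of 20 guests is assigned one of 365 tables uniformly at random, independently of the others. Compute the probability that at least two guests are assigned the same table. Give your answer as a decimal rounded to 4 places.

0.4114

It's easier to compute the probability that all 20 are distinct.
P(all distinct) = 365/365 · 364/365 · ··· · 346/365 ≈ 0.5886.
So the probability of at least one match is 1 − 0.5886 = 0.4114.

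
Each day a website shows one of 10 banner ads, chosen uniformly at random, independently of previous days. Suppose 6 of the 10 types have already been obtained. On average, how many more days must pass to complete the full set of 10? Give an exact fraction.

Starting from 6 distinct types, each trial gives a new one with probability (10−i)/10 when i types are held, so the wait for the next new type is 10/(10−i).
E = 10/4 + 10/3 + 10/2 + 10/1 = 125/6.

125/6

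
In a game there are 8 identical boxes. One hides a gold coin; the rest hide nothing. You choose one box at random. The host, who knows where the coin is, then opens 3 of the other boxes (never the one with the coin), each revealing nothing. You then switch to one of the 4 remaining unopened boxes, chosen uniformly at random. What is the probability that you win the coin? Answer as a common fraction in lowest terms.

Your original box holds the coin with probability 1/8, so the other 7 collectively hold it with probability 7/8.
The host can always find 3 empty boxes to open, so the reveals don't change that 7/8; it is now spread over the 4 remaining unopened boxes.
P(win by switching) = (7/8) · (1/4) = 7/32.

7/32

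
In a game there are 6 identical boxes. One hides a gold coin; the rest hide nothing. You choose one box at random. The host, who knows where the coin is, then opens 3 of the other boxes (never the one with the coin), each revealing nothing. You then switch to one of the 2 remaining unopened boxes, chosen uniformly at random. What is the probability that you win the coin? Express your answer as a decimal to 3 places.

0.417

Your original box holds the coin with probability 1/6, so the other 5 collectively hold it with probability 5/6.
The host can always find 3 empty boxes to open, so the reveals don't change that 5/6; it is now spread over the 2 remaining unopened boxes.
P(win by switching) = (5/6) · (1/2) = 5/12 ≈ 0.417.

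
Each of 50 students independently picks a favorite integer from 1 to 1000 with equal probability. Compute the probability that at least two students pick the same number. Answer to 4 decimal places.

0.7123

It's easier to compute the probability that all 50 are distinct.
P(all distinct) = 1000/1000 · 999/1000 · ··· · 951/1000 ≈ 0.2877.
So the probability of at least one match is 1 − 0.2877 = 0.7123.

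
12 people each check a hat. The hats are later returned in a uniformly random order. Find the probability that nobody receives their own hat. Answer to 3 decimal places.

0.368

This is the derangement probability: permutations of 12 with no fixed point.
D(12) = 12! · (1 − 1/1! + 1/2! − ··· + (−1)^12/12!) = 176214841.
P = 176214841/479001600 = 16019531/43545600 ≈ 0.368.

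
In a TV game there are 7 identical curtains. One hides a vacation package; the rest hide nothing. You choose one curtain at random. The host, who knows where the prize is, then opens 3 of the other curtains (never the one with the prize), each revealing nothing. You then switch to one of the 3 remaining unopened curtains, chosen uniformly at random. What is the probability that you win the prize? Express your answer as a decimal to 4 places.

Your original curtain holds the prize with probability 1/7, so the other 6 collectively hold it with probability 6/7.
The host can always find 3 empty curtains to open, so the reveals don't change that 6/7; it is now spread over the 3 remaining unopened curtains.
P(win by switching) = (6/7) · (1/3) = 2/7 ≈ 0.2857.

0.2857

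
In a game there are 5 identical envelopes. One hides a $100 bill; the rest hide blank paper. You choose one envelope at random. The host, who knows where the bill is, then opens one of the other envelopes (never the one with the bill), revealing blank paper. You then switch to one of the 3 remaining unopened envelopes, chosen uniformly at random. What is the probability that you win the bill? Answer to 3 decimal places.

Your original envelope holds the bill with probability 1/5, so the other 4 collectively hold it with probability 4/5.
The host can always find an empty envelope to open, so this doesn't change that 4/5; it is now spread over the 3 remaining unopened envelopes.
P(win by switching) = (4/5) · (1/3) = 4/15 ≈ 0.267.

0.267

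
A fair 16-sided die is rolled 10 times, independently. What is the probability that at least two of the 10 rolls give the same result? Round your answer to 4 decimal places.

P(all 10 different) = 16/16 · 15/16 · ··· · 7/16 ≈ 0.0264.
P(at least two equal) = 1 − 0.0264 = 0.9736.

0.9736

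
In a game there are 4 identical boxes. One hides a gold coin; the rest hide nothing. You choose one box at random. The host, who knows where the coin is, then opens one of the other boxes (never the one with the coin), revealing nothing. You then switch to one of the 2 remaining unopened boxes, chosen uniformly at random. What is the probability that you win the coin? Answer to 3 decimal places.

0.375

Your original box holds the coin with probability 1/4, so the other 3 collectively hold it with probability 3/4.
The host can always find an empty box to open, so this doesn't change that 3/4; it is now spread over the 2 remaining unopened boxes.
P(win by switching) = (3/4) · (1/2) = 3/8 ≈ 0.375.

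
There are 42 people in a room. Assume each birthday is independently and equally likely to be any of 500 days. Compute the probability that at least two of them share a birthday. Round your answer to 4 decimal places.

0.8300

It's easier to compute the probability that all 42 are distinct.
P(all distinct) = 500/500 · 499/500 · ··· · 459/500 ≈ 0.1700.
So the probability of at least one match is 1 − 0.1700 = 0.8300.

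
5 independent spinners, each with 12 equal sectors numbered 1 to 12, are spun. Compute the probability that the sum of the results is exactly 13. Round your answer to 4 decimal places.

There are 12^5 = 248832 equally likely outcomes.
The number of ordered 5-tuples from {1,…,12} summing to 13 is 495.
P(sum = 13) = 495/248832 = 55/27648 ≈ 0.0020.

0.0020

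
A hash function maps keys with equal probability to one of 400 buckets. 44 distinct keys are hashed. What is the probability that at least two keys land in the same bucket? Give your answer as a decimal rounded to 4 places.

It's easier to compute the probability that all 44 are distinct.
P(all distinct) = 400/400 · 399/400 · ··· · 357/400 ≈ 0.0858.
So the probability of at least one match is 1 − 0.0858 = 0.9142.

0.9142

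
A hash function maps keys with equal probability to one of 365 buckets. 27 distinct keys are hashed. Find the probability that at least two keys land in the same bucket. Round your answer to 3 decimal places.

It's easier to compute the probability that all 27 are distinct.
P(all distinct) = 365/365 · 364/365 · ··· · 339/365 ≈ 0.373.
So the probability of at least one match is 1 − 0.373 = 0.627.

0.627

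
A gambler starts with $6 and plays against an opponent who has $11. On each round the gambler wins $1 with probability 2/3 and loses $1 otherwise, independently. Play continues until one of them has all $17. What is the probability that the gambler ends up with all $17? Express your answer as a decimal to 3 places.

Let r = q/p = (1/3)/(2/3) = 1/2. The recurrence P(i) = p·P(i+1) + q·P(i−1) with P(0)=0, P(17)=1 gives P(i) = (1 − r^i)/(1 − r^17).
P(6) = (1 − (1/2)^6) / (1 − (1/2)^17) = 129024/131071 ≈ 0.984.

0.984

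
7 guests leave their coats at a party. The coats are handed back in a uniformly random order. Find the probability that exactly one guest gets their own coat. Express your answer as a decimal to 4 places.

Choose which one is fixed: C(7,1) = 7 ways.
The remaining 6 must have no fixed point: D(6) = 265.
P = 7·265/5040 = 53/144 ≈ 0.3681.

0.3681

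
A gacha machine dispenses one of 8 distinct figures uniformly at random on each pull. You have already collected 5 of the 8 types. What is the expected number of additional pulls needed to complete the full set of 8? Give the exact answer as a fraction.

Starting from 5 distinct types, each trial gives a new one with probability (8−i)/8 when i types are held, so the wait for the next new type is 8/(8−i).
E = 8/3 + 8/2 + 8/1 = 44/3.

44/3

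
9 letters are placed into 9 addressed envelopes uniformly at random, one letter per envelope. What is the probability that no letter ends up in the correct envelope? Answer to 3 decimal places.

0.368

This is the derangement probability: permutations of 9 with no fixed point.
D(9) = 9! · (1 − 1/1! + 1/2! − ··· + (−1)^9/9!) = 133496.
P = 133496/362880 = 16687/45360 ≈ 0.368.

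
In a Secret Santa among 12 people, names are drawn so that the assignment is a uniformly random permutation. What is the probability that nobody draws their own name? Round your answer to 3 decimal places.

0.368

This is the derangement probability: permutations of 12 with no fixed point.
D(12) = 12! · (1 − 1/1! + 1/2! − ··· + (−1)^12/12!) = 176214841.
P = 176214841/479001600 = 16019531/43545600 ≈ 0.368.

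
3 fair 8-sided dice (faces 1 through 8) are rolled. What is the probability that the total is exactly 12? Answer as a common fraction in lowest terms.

There are 8^3 = 512 equally likely outcomes.
The number of ordered 3-tuples from {1,…,8} summing to 12 is 46.
P(sum = 12) = 46/512 = 23/256.

23/256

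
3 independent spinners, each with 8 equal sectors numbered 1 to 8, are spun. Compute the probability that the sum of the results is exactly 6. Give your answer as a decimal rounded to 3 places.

There are 8^3 = 512 equally likely outcomes.
The number of ordered 3-tuples from {1,…,8} summing to 6 is 10.
P(sum = 6) = 10/512 = 5/256 ≈ 0.020.

0.020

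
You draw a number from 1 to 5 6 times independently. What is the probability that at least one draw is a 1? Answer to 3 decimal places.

P(no draw is a 1) = (4/5)^6 ≈ 0.262.
P(at least one) = 1 − 0.262 = 0.738.

0.738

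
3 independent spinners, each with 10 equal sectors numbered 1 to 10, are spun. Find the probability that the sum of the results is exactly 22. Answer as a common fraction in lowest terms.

There are 10^3 = 1000 equally likely outcomes.
The number of ordered 3-tuples from {1,…,10} summing to 22 is 45.
P(sum = 22) = 45/1000 = 9/200.

9/200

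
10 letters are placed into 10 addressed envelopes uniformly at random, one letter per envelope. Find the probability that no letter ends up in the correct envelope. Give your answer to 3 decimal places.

This is the derangement probability: permutations of 10 with no fixed point.
D(10) = 10! · (1 − 1/1! + 1/2! − ··· + (−1)^10/10!) = 1334961.
P = 1334961/3628800 = 16481/44800 ≈ 0.368.

0.368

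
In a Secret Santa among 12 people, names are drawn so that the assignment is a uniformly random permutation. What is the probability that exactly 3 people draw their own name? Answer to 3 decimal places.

Choose which 3 of the 12 are fixed: C(12,3) = 220 ways.
The remaining 9 must have no fixed point: D(9) = 133496.
P = 220·133496/479001600 = 16687/272160 ≈ 0.061.

0.061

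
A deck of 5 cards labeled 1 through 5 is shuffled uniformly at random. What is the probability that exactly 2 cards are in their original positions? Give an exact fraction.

Choose which 2 of the 5 are fixed: C(5,2) = 10 ways.
The remaining 3 must have no fixed point: D(3) = 2.
P = 10·2/120 = 1/6.

1/6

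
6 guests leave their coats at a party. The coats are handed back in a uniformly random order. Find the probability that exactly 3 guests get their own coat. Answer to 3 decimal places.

0.056

Choose which 3 of the 6 are fixed: C(6,3) = 20 ways.
The remaining 3 must have no fixed point: D(3) = 2.
P = 20·2/720 = 1/18 ≈ 0.056.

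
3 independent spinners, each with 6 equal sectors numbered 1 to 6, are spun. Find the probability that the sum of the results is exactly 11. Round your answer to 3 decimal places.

0.125

There are 6^3 = 216 equally likely outcomes.
The number of ordered 3-tuples from {1,…,6} summing to 11 is 27.
P(sum = 11) = 27/216 = 1/8 ≈ 0.125.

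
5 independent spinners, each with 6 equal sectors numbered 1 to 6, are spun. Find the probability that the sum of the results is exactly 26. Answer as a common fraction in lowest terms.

There are 6^5 = 7776 equally likely outcomes.
The number of ordered 5-tuples from {1,…,6} summing to 26 is 70.
P(sum = 26) = 70/7776 = 35/3888.

35/3888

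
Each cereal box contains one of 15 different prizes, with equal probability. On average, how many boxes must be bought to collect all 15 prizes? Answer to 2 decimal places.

After i distinct types are collected, each trial gives a new one with probability (15−i)/15, so the expected wait for the next new type is 15/(15−i).
E = 15/15 + 15/14 + 15/13 + 15/12 + 15/11 + 15/10 + 15/9 + 15/8 + 15/7 + 15/6 + 15/5 + 15/4 + 15/3 + 15/2 + 15/1 = 1195757/24024 ≈ 49.77.

49.77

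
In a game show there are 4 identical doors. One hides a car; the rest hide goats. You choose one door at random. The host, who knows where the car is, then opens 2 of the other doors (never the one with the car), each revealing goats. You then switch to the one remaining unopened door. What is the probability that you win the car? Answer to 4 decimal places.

Your original door holds the car with probability 1/4, so the other 3 collectively hold it with probability 3/4.
The host can always find 2 empty doors to open, so the reveals don't change that 3/4; it is now spread over the 1 remaining unopened door.
P(win by switching) = (3/4) · (1/1) = 3/4 ≈ 0.7500.

0.7500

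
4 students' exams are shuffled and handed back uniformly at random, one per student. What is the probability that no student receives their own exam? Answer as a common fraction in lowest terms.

3/8

This is the derangement probability: permutations of 4 with no fixed point.
D(4) = 4! · (1 − 1/1! + 1/2! − ··· + (−1)^4/4!) = 9.
P = 9/24 = 3/8.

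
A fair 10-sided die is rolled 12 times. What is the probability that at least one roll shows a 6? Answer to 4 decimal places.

P(no roll shows a 6) = (9/10)^12 ≈ 0.2824.
P(at least one) = 1 − 0.2824 = 0.7176.

0.7176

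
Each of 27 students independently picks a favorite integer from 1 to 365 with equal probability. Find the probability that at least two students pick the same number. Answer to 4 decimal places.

0.6269

It's easier to compute the probability that all 27 are distinct.
P(all distinct) = 365/365 · 364/365 · ··· · 339/365 ≈ 0.3731.
So the probability of at least one match is 1 − 0.3731 = 0.6269.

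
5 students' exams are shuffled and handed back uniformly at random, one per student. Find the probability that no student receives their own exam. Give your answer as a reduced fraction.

This is the derangement probability: permutations of 5 with no fixed point.
D(5) = 5! · (1 − 1/1! + 1/2! − ··· + (−1)^5/5!) = 44.
P = 44/120 = 11/30.

11/30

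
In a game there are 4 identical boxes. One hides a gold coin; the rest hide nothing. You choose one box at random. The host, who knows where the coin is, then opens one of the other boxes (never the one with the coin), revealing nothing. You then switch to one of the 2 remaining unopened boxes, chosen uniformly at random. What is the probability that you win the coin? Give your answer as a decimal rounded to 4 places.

0.3750

Your original box holds the coin with probability 1/4, so the other 3 collectively hold it with probability 3/4.
The host can always find an empty box to open, so this doesn't change that 3/4; it is now spread over the 2 remaining unopened boxes.
P(win by switching) = (3/4) · (1/2) = 3/8 ≈ 0.3750.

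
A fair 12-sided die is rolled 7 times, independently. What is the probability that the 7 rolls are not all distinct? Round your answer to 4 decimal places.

P(all 7 different) = 12/12 · 11/12 · ··· · 6/12 ≈ 0.1114.
P(at least two equal) = 1 − 0.1114 = 0.8886.

0.8886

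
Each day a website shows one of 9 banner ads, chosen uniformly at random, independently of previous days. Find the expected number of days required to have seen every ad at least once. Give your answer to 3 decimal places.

After i distinct types are collected, each trial gives a new one with probability (9−i)/9, so the expected wait for the next new type is 9/(9−i).
E = 9/9 + 9/8 + 9/7 + 9/6 + 9/5 + 9/4 + 9/3 + 9/2 + 9/1 = 7129/280 ≈ 25.461.

25.461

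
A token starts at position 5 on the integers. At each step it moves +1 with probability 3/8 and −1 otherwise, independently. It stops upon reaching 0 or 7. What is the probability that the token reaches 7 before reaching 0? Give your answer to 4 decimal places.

0.3416

Let r = q/p = (5/8)/(3/8) = 5/3. The recurrence P(i) = p·P(i+1) + q·P(i−1) with P(0)=0, P(7)=1 gives P(i) = (1 − r^i)/(1 − r^7).
P(5) = (1 − (5/3)^5) / (1 − (5/3)^7) = 12969/37969 ≈ 0.3416.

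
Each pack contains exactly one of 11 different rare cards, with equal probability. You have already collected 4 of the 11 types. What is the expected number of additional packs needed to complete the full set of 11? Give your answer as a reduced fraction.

Starting from 4 distinct types, each trial gives a new one with probability (11−i)/11 when i types are held, so the wait for the next new type is 11/(11−i).
E = 11/7 + 11/6 + 11/5 + 11/4 + 11/3 + 11/2 + 11/1 = 3993/140.

3993/140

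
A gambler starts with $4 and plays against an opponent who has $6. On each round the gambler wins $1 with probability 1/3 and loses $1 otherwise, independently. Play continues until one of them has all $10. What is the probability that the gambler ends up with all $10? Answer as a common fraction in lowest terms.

5/341

Let r = q/p = (2/3)/(1/3) = 2. The recurrence P(i) = p·P(i+1) + q·P(i−1) with P(0)=0, P(10)=1 gives P(i) = (1 − r^i)/(1 − r^10).
P(4) = (1 − (2)^4) / (1 − (2)^10) = 5/341.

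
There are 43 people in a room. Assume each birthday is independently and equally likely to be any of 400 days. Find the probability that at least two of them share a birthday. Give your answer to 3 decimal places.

0.904

It's easier to compute the probability that all 43 are distinct.
P(all distinct) = 400/400 · 399/400 · ··· · 358/400 ≈ 0.096.
So the probability of at least one match is 1 − 0.096 = 0.904.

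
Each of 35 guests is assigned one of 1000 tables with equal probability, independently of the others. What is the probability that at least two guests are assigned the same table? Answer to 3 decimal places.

It's easier to compute the probability that all 35 are distinct.
P(all distinct) = 1000/1000 · 999/1000 · ··· · 966/1000 ≈ 0.548.
So the probability of at least one match is 1 − 0.548 = 0.452.

0.452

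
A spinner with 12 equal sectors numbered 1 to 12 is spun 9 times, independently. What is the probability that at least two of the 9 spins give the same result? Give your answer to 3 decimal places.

0.985

P(all 9 different) = 12/12 · 11/12 · ··· · 4/12 ≈ 0.015.
P(at least two equal) = 1 − 0.015 = 0.985.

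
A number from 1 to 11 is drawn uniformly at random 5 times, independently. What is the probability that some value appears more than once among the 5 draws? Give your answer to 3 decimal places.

P(all 5 different) = 11/11 · 10/11 · ··· · 7/11 ≈ 0.344.
P(at least two equal) = 1 − 0.344 = 0.656.

0.656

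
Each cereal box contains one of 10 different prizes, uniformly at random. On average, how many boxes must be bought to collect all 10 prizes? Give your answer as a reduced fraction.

7381/252

After i distinct types are collected, each trial gives a new one with probability (10−i)/10, so the expected wait for the next new type is 10/(10−i).
E = 10/10 + 10/9 + 10/8 + 10/7 + 10/6 + 10/5 + 10/4 + 10/3 + 10/2 + 10/1 = 7381/252.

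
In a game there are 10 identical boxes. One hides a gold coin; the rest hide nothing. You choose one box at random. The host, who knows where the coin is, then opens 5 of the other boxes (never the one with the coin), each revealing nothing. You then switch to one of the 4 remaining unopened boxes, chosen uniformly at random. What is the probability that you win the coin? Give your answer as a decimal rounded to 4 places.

0.2250

Your original box holds the coin with probability 1/10, so the other 9 collectively hold it with probability 9/10.
The host can always find 5 empty boxes to open, so the reveals don't change that 9/10; it is now spread over the 4 remaining unopened boxes.
P(win by switching) = (9/10) · (1/4) = 9/40 ≈ 0.2250.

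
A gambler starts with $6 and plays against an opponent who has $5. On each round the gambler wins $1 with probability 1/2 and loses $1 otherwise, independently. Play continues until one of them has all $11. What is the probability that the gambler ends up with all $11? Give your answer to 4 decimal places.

With a fair step, P(i) = ½P(i−1) + ½P(i+1) with P(0)=0, P(11)=1 has the linear solution P(i) = i/11.
P(6) = 6/11 ≈ 0.5455.

0.5455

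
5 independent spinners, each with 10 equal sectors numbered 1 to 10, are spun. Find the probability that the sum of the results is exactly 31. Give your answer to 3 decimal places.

There are 10^5 = 100000 equally likely outcomes.
The number of ordered 5-tuples from {1,…,10} summing to 31 is 5280.
P(sum = 31) = 5280/100000 = 33/625 ≈ 0.053.

0.053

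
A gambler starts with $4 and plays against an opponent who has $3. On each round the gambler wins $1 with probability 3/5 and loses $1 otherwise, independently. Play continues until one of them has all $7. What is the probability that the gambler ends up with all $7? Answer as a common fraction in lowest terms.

1755/2059

Let r = q/p = (2/5)/(3/5) = 2/3. The recurrence P(i) = p·P(i+1) + q·P(i−1) with P(0)=0, P(7)=1 gives P(i) = (1 − r^i)/(1 − r^7).
P(4) = (1 − (2/3)^4) / (1 − (2/3)^7) = 1755/2059.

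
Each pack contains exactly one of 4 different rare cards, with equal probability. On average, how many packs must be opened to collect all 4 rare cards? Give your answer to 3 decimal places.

After i distinct types are collected, each trial gives a new one with probability (4−i)/4, so the expected wait for the next new type is 4/(4−i).
E = 4/4 + 4/3 + 4/2 + 4/1 = 25/3 ≈ 8.333.

8.333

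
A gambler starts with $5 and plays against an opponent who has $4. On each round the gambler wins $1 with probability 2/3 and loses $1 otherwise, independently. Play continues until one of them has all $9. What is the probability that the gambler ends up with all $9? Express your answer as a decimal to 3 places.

Let r = q/p = (1/3)/(2/3) = 1/2. The recurrence P(i) = p·P(i+1) + q·P(i−1) with P(0)=0, P(9)=1 gives P(i) = (1 − r^i)/(1 − r^9).
P(5) = (1 − (1/2)^5) / (1 − (1/2)^9) = 496/511 ≈ 0.971.

0.971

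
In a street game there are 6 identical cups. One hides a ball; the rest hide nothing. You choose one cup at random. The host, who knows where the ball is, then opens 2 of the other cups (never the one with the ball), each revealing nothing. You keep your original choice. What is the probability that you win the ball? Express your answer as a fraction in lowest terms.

1/6

The host can always open 2 empty cups regardless of your choice, so the reveals give no information about your original cup.
P(win by staying) = 1/6.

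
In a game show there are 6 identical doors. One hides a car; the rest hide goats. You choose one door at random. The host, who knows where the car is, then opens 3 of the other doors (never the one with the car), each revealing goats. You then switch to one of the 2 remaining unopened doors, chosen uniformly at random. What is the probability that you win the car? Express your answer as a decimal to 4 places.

0.4167

Your original door holds the car with probability 1/6, so the other 5 collectively hold it with probability 5/6.
The host can always find 3 empty doors to open, so the reveals don't change that 5/6; it is now spread over the 2 remaining unopened doors.
P(win by switching) = (5/6) · (1/2) = 5/12 ≈ 0.4167.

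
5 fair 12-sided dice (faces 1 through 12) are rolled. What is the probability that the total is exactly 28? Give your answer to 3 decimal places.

There are 12^5 = 248832 equally likely outcomes.
The number of ordered 5-tuples from {1,…,12} summing to 28 is 10725.
P(sum = 28) = 10725/248832 = 3575/82944 ≈ 0.043.

0.043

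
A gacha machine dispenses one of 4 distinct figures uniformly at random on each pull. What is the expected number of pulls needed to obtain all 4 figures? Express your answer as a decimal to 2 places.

After i distinct types are collected, each trial gives a new one with probability (4−i)/4, so the expected wait for the next new type is 4/(4−i).
E = 4/4 + 4/3 + 4/2 + 4/1 = 25/3 ≈ 8.33.

8.33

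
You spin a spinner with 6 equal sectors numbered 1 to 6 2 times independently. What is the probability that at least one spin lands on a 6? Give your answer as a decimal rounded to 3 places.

P(no spin lands on a 6) = (5/6)^2 ≈ 0.694.
P(at least one) = 1 − 0.694 = 0.306.

0.306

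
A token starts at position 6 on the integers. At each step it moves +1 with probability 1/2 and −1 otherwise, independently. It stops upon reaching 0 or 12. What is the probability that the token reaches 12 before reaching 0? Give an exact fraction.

With a fair step, P(i) = ½P(i−1) + ½P(i+1) with P(0)=0, P(12)=1 has the linear solution P(i) = i/12.
P(6) = 6/12 = 1/2.

1/2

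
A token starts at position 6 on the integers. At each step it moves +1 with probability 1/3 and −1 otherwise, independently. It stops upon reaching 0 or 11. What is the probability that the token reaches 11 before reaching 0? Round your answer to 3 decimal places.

Let r = q/p = (2/3)/(1/3) = 2. The recurrence P(i) = p·P(i+1) + q·P(i−1) with P(0)=0, P(11)=1 gives P(i) = (1 − r^i)/(1 − r^11).
P(6) = (1 − (2)^6) / (1 − (2)^11) = 63/2047 ≈ 0.031.

0.031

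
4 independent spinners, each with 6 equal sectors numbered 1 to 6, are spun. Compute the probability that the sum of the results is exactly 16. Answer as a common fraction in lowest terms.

There are 6^4 = 1296 equally likely outcomes.
The number of ordered 4-tuples from {1,…,6} summing to 16 is 125.
P(sum = 16) = 125/1296.

125/1296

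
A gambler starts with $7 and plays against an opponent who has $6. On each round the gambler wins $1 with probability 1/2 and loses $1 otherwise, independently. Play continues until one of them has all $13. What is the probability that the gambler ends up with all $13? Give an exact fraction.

7/13

With a fair step, P(i) = ½P(i−1) + ½P(i+1) with P(0)=0, P(13)=1 has the linear solution P(i) = i/13.
P(7) = 7/13.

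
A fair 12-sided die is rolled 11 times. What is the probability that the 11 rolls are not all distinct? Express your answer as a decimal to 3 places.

P(all 11 different) = 12/12 · 11/12 · ··· · 2/12 ≈ 0.001.
P(at least two equal) = 1 − 0.001 = 0.999.

0.999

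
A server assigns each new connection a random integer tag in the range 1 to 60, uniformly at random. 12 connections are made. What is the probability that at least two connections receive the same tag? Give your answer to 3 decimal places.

It's easier to compute the probability that all 12 are distinct.
P(all distinct) = 60/60 · 59/60 · ··· · 49/60 ≈ 0.308.
So the probability of at least one match is 1 − 0.308 = 0.692.

0.692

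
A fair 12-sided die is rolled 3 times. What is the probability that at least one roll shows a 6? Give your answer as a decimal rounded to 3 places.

0.230

P(no roll shows a 6) = (11/12)^3 ≈ 0.770.
P(at least one) = 1 − 0.770 = 0.230.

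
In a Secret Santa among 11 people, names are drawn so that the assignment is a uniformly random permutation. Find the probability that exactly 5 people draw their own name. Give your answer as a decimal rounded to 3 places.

0.003

Choose which 5 of the 11 are fixed: C(11,5) = 462 ways.
The remaining 6 must have no fixed point: D(6) = 265.
P = 462·265/39916800 = 53/17280 ≈ 0.003.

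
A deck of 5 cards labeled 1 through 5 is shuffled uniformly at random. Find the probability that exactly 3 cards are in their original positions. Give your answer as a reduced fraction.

Choose which 3 of the 5 are fixed: C(5,3) = 10 ways.
The remaining 2 must have no fixed point: D(2) = 1.
P = 10·1/120 = 1/12.

1/12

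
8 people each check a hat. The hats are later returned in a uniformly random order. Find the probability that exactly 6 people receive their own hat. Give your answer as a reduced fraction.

1/1440

Choose which 6 of the 8 are fixed: C(8,6) = 28 ways.
The remaining 2 must have no fixed point: D(2) = 1.
P = 28·1/40320 = 1/1440.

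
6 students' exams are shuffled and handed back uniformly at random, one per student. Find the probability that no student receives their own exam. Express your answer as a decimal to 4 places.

0.3681

This is the derangement probability: permutations of 6 with no fixed point.
D(6) = 6! · (1 − 1/1! + 1/2! − ··· + (−1)^6/6!) = 265.
P = 265/720 = 53/144 ≈ 0.3681.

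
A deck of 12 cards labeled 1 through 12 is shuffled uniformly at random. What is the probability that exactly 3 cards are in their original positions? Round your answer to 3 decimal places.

Choose which 3 of the 12 are fixed: C(12,3) = 220 ways.
The remaining 9 must have no fixed point: D(9) = 133496.
P = 220·133496/479001600 = 16687/272160 ≈ 0.061.

0.061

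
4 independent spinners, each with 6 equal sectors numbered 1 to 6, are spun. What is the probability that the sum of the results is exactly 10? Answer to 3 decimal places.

There are 6^4 = 1296 equally likely outcomes.
The number of ordered 4-tuples from {1,…,6} summing to 10 is 80.
P(sum = 10) = 80/1296 = 5/81 ≈ 0.062.

0.062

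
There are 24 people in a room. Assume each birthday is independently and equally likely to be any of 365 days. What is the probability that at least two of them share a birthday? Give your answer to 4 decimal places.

0.5383

It's easier to compute the probability that all 24 are distinct.
P(all distinct) = 365/365 · 364/365 · ··· · 342/365 ≈ 0.4617.
So the probability of at least one match is 1 − 0.4617 = 0.5383.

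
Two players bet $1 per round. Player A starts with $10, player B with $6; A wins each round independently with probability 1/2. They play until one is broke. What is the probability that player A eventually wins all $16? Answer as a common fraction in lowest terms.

5/8

With a fair step, P(i) = ½P(i−1) + ½P(i+1) with P(0)=0, P(16)=1 has the linear solution P(i) = i/16.
P(10) = 10/16 = 5/8.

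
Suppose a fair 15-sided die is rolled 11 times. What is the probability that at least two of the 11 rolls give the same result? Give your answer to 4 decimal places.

0.9937

P(all 11 different) = 15/15 · 14/15 · ··· · 5/15 ≈ 0.0063.
P(at least two equal) = 1 − 0.0063 = 0.9937.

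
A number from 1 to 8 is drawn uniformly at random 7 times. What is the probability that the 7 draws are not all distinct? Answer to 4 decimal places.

0.9808

P(all 7 different) = 8/8 · 7/8 · ··· · 2/8 ≈ 0.0192.
P(at least two equal) = 1 − 0.0192 = 0.9808.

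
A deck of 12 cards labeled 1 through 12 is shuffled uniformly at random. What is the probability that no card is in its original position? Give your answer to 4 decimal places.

0.3679

This is the derangement probability: permutations of 12 with no fixed point.
D(12) = 12! · (1 − 1/1! + 1/2! − ··· + (−1)^12/12!) = 176214841.
P = 176214841/479001600 = 16019531/43545600 ≈ 0.3679.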